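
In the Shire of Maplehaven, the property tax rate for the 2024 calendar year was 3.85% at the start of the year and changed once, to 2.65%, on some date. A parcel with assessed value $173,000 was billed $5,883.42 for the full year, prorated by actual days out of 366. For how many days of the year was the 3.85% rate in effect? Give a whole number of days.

229 days

Let d = days at the first rate; then 366 − d days at the second rate.
$173,000 × [3.85%·d + 2.65%·(366−d)] / 366 = $5,883.42
Solving gives d = 229, so the new rate took effect on 17 Aug 2024.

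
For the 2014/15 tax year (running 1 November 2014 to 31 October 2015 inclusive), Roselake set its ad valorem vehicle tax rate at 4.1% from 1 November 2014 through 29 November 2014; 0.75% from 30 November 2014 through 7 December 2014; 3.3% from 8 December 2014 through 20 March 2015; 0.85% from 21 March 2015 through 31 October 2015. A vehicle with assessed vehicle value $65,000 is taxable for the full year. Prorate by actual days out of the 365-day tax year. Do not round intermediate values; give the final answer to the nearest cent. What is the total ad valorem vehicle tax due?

1 November – 29 November 2014: 29 days at 4.1% → $65,000 × 4.1% × 29/365 = $211.7397
30 November – 7 December 2014: 8 days at 0.75% → $65,000 × 0.75% × 8/365 = $10.6849
8 December 2014 – 20 March 2015: 103 days at 3.3% → $65,000 × 3.3% × 103/365 = $605.3014
21 March – 31 October 2015: 225 days at 0.85% → $65,000 × 0.85% × 225/365 = $340.5822
Total = $1,168.3082

$1,168.31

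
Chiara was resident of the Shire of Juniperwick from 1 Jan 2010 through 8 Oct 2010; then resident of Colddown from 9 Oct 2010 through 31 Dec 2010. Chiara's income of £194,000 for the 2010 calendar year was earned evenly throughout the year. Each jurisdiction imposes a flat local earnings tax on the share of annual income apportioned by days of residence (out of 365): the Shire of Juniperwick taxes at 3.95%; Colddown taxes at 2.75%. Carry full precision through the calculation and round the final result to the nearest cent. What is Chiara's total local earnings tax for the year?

£7,127.24

The Shire of Juniperwick, 1 Jan – 8 Oct 2010: 281 days → £194,000 × 3.95% × 281/365 = £5,899.4603
Colddown, 9 Oct – 31 Dec 2010: 84 days → £194,000 × 2.75% × 84/365 = £1,227.7808
Total = £7,127.2411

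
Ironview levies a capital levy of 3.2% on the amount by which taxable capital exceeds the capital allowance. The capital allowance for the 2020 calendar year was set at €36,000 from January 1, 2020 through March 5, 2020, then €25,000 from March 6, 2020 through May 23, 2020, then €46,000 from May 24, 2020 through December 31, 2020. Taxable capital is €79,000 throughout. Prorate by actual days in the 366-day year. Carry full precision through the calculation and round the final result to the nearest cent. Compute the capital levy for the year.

€1,257.88

January 1 – March 5, 2020: 65 days, exemption €36,000 → (€79,000 − €36,000) × 3.2% × 65/366 = €244.3716
March 6 – May 23, 2020: 79 days, exemption €25,000 → (€79,000 − €25,000) × 3.2% × 79/366 = €372.9836
May 24 – December 31, 2020: 222 days, exemption €46,000 → (€79,000 − €46,000) × 3.2% × 222/366 = €640.5246
Total = €1,257.8798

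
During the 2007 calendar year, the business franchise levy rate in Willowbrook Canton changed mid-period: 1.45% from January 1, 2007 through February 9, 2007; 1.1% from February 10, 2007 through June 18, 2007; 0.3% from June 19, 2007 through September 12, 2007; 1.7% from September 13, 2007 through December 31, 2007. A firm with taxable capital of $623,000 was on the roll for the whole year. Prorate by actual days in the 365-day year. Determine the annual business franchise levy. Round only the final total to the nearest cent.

$7,044.17

January 1 – February 9, 2007: 40 days at 1.45% → $623,000 × 1.45% × 40/365 = $989.9726
February 10 – June 18, 2007: 129 days at 1.1% → $623,000 × 1.1% × 129/365 = $2,422.0192
June 19 – September 12, 2007: 86 days at 0.3% → $623,000 × 0.3% × 86/365 = $440.3671
September 13 – December 31, 2007: 110 days at 1.7% → $623,000 × 1.7% × 110/365 = $3,191.8082
Total = $7,044.1671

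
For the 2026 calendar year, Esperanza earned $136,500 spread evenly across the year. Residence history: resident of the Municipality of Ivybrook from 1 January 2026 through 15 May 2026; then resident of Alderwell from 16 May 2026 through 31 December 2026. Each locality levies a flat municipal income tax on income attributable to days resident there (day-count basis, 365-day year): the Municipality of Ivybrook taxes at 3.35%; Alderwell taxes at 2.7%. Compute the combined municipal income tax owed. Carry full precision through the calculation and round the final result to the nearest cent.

$4,013.66

The Municipality of Ivybrook, 1 January – 15 May 2026: 135 days → $136,500 × 3.35% × 135/365 = $1,691.2911
Alderwell, 16 May – 31 December 2026: 230 days → $136,500 × 2.7% × 230/365 = $2,322.3699
Total = $4,013.6610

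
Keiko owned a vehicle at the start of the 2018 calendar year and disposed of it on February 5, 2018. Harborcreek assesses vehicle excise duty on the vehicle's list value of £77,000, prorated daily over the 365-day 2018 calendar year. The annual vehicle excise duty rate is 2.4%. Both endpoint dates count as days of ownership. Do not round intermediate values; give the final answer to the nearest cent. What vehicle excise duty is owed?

Days held (January 1 – February 5, 2018): 36 out of 365
Tax = £77,000 × 2.4% × 36/365 = £182.2685

£182.27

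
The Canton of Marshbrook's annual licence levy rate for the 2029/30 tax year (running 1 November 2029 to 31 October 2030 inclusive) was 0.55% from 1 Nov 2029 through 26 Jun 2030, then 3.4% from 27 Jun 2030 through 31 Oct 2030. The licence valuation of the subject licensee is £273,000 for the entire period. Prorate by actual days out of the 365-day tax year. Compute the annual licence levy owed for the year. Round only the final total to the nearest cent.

1 Nov 2029 – 26 Jun 2030: 238 days at 0.55% → £273,000 × 0.55% × 238/365 = £979.0603
27 Jun – 31 Oct 2030: 127 days at 3.4% → £273,000 × 3.4% × 127/365 = £3,229.6274
Total = £4,208.6877

£4,208.69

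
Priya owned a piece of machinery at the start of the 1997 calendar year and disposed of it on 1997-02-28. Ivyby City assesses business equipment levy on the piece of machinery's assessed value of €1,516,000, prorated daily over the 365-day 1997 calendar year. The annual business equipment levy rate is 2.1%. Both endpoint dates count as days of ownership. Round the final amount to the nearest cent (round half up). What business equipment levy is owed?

€5,146.09

Days held (1997-01-01 to 1997-02-28): 59 out of 365
Tax = €1,516,000 × 2.1% × 59/365 = €5,146.0932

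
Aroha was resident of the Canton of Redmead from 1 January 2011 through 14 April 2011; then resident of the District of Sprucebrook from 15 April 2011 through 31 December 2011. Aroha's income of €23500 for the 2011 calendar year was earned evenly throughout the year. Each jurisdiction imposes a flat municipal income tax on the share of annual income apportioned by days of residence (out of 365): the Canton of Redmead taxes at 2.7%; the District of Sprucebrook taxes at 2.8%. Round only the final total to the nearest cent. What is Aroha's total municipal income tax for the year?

The Canton of Redmead, 1 January – 14 April 2011: 104 days → €23500 × 2.7% × 104/365 = €180.7890
The District of Sprucebrook, 15 April – 31 December 2011: 261 days → €23500 × 2.8% × 261/365 = €470.5151
Total = €651.3041

€651.30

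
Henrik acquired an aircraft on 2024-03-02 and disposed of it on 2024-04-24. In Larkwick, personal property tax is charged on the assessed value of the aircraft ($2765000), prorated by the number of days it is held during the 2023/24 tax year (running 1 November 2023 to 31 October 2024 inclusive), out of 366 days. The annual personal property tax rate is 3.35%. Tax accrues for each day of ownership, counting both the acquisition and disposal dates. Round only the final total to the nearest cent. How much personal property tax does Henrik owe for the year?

Days held (2024-03-02 to 2024-04-24): 54 out of 366
Tax = $2765000 × 3.35% × 54/366 = $13666.3525

$13666.35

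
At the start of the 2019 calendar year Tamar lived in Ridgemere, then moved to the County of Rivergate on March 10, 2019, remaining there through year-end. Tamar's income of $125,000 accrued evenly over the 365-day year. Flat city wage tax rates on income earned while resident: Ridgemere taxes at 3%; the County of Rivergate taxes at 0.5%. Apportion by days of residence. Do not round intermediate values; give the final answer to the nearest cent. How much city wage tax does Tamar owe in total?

Ridgemere, January 1 – March 9, 2019: 68 days → $125,000 × 3% × 68/365 = $698.6301
The County of Rivergate, March 10 – December 31, 2019: 297 days → $125,000 × 0.5% × 297/365 = $508.5616
Total = $1,207.1918

$1,207.19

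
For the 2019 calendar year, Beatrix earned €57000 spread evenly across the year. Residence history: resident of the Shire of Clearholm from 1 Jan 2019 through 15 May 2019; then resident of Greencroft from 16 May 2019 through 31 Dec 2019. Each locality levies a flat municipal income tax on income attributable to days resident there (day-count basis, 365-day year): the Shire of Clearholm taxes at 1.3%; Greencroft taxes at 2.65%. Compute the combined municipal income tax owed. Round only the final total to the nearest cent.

The Shire of Clearholm, 1 Jan – 15 May 2019: 135 days → €57000 × 1.3% × 135/365 = €274.0685
Greencroft, 16 May – 31 Dec 2019: 230 days → €57000 × 2.65% × 230/365 = €951.8219
Total = €1225.8904

€1225.89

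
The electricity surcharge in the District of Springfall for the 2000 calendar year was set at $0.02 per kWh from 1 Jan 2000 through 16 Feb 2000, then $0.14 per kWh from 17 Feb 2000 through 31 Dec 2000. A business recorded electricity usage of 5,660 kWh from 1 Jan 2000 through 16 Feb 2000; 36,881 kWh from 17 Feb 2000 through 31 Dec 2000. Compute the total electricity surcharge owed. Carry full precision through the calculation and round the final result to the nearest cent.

1 Jan – 16 Feb 2000: 5,660 kWh at $0.02/kWh → $113.20
17 Feb – 31 Dec 2000: 36,881 kWh at $0.14/kWh → $5,163.34

$5,276.54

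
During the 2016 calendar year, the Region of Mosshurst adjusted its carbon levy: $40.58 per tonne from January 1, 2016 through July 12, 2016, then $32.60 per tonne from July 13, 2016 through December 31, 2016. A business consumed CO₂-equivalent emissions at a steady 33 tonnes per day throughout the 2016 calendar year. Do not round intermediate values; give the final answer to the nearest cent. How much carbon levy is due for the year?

January 1 – July 12, 2016: 194 days × 33 tonnes/day = 6,402 tonnes at $40.58/tonne → $259,793.16
July 13 – December 31, 2016: 172 days × 33 tonnes/day = 5,676 tonnes at $32.60/tonne → $185,037.60

$444,830.76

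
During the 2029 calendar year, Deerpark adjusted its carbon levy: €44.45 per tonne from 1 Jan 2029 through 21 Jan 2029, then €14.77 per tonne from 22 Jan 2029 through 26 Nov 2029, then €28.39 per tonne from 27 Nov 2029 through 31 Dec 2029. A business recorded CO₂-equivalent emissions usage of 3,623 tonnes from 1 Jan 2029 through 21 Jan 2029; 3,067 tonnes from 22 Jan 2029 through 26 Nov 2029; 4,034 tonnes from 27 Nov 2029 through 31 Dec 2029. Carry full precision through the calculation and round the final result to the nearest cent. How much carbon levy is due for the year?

1 Jan – 21 Jan 2029: 3,623 tonnes at €44.45/tonne → €161,042.35
22 Jan – 26 Nov 2029: 3,067 tonnes at €14.77/tonne → €45,299.59
27 Nov – 31 Dec 2029: 4,034 tonnes at €28.39/tonne → €114,525.26

€320,867.20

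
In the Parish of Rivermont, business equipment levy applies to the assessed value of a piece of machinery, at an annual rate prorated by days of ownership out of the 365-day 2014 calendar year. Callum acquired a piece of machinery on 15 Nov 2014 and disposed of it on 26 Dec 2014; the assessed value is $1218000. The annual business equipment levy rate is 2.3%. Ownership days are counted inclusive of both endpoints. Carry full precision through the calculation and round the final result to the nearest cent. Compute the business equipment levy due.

$3223.53

Days held (15 Nov – 26 Dec 2014): 42 out of 365
Tax = $1218000 × 2.3% × 42/365 = $3223.5288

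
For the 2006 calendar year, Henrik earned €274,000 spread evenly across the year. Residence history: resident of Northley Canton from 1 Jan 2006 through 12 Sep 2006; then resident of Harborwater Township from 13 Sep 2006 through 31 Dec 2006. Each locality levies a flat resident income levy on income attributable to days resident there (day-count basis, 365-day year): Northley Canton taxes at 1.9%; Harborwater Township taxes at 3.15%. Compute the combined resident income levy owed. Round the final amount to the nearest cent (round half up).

€6,238.19

Northley Canton, 1 Jan – 12 Sep 2006: 255 days → €274,000 × 1.9% × 255/365 = €3,637.0685
Harborwater Township, 13 Sep – 31 Dec 2006: 110 days → €274,000 × 3.15% × 110/365 = €2,601.1233
Total = €6,238.1918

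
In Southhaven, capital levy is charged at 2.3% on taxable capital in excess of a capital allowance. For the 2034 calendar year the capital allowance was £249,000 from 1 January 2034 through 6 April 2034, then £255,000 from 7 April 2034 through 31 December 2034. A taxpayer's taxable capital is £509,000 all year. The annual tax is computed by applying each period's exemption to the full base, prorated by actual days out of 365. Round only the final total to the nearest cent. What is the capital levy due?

£5,878.30

1 January – 6 April 2034: 96 days, exemption £249,000 → (£509,000 − £249,000) × 2.3% × 96/365 = £1,572.8219
7 April – 31 December 2034: 269 days, exemption £255,000 → (£509,000 − £255,000) × 2.3% × 269/365 = £4,305.4740
Total = £5,878.2959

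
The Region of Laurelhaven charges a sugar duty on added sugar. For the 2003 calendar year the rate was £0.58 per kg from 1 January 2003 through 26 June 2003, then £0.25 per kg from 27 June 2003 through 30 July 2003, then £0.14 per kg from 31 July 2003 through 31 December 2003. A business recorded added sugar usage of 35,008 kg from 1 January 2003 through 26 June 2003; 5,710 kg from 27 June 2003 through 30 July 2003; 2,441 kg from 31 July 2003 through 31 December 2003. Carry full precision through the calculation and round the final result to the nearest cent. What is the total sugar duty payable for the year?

£22,073.88

1 January – 26 June 2003: 35,008 kg at £0.58/kg → £20,304.64
27 June – 30 July 2003: 5,710 kg at £0.25/kg → £1,427.50
31 July – 31 December 2003: 2,441 kg at £0.14/kg → £341.74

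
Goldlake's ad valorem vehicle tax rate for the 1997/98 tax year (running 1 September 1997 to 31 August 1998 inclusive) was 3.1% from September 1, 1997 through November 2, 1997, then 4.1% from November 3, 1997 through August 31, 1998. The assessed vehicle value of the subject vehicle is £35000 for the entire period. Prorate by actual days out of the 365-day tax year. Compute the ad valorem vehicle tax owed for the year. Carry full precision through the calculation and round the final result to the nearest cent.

September 1 – November 2, 1997: 63 days at 3.1% → £35000 × 3.1% × 63/365 = £187.2740
November 3, 1997 – August 31, 1998: 302 days at 4.1% → £35000 × 4.1% × 302/365 = £1187.3151
Total = £1374.5890

£1374.59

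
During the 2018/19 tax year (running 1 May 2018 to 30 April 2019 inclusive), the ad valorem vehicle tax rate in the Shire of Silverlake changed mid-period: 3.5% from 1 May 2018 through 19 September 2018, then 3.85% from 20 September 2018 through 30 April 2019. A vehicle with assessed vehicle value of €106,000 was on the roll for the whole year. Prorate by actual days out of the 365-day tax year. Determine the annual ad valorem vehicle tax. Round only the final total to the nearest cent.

€3,936.67

1 May – 19 September 2018: 142 days at 3.5% → €106,000 × 3.5% × 142/365 = €1,443.3425
20 September 2018 – 30 April 2019: 223 days at 3.85% → €106,000 × 3.85% × 223/365 = €2,493.3233
Total = €3,936.6658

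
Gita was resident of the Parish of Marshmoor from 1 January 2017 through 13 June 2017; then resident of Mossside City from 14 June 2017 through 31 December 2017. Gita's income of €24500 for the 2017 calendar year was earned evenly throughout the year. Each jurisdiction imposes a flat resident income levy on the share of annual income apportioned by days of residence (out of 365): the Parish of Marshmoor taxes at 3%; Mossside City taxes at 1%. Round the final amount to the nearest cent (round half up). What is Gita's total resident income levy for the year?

The Parish of Marshmoor, 1 January – 13 June 2017: 164 days → €24500 × 3% × 164/365 = €330.2466
Mossside City, 14 June – 31 December 2017: 201 days → €24500 × 1% × 201/365 = €134.9178
Total = €465.1644

€465.16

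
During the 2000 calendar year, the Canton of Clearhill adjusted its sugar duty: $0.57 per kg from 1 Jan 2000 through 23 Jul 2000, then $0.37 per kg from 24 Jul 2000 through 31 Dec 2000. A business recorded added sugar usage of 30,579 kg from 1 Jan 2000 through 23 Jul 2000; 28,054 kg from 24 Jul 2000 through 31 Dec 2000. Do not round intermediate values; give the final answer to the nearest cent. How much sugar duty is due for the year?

$27,810.01

1 Jan – 23 Jul 2000: 30,579 kg at $0.57/kg → $17,430.03
24 Jul – 31 Dec 2000: 28,054 kg at $0.37/kg → $10,379.98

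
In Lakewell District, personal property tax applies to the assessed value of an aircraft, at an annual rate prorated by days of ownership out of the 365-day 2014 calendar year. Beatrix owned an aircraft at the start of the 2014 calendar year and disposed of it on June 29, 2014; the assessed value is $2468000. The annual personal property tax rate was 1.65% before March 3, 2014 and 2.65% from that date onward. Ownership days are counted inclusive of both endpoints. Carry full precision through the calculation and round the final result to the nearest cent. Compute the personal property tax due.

$28128.44

January 1 – March 2, 2014: 61 days at 1.65% → $2468000 × 1.65% × 61/365 = $6805.5945
March 3 – June 29, 2014: 119 days at 2.65% → $2468000 × 2.65% × 119/365 = $21322.8438
Total = $28128.4384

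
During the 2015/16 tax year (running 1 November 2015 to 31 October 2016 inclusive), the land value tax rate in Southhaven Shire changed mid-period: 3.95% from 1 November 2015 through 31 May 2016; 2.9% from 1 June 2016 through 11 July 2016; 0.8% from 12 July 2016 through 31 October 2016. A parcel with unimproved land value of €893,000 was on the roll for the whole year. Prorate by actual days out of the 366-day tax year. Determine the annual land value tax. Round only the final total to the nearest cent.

1 November 2015 – 31 May 2016: 213 days at 3.95% → €893,000 × 3.95% × 213/366 = €20,528.0205
1 June – 11 July 2016: 41 days at 2.9% → €893,000 × 2.9% × 41/366 = €2,901.0301
12 July – 31 October 2016: 112 days at 0.8% → €893,000 × 0.8% × 112/366 = €2,186.1421
Total = €25,615.1926

€25,615.19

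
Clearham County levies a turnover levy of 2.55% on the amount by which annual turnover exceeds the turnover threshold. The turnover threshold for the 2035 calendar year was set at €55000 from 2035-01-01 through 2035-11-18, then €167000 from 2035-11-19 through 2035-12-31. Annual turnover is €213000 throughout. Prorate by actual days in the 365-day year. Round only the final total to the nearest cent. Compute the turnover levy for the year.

€3692.54

2035-01-01 to 2035-11-18: 322 days, exemption €55000 → (€213000 − €55000) × 2.55% × 322/365 = €3554.3507
2035-11-19 to 2035-12-31: 43 days, exemption €167000 → (€213000 − €167000) × 2.55% × 43/365 = €138.1890
Total = €3692.5397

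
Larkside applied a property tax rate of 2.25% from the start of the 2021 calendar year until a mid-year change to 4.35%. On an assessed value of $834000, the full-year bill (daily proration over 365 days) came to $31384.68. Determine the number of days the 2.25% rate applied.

102 days

Let d = days at the first rate; then 365 − d days at the second rate.
$834000 × [2.25%·d + 4.35%·(365−d)] / 365 = $31384.68
Solving gives d = 102, so the new rate took effect on 13 April 2021.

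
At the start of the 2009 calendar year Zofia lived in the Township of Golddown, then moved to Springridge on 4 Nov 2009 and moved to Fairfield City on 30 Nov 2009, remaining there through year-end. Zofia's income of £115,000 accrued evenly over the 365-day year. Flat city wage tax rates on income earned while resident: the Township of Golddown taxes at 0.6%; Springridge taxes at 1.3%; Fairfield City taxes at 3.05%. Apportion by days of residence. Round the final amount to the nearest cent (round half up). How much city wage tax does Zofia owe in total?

The Township of Golddown, 1 Jan – 3 Nov 2009: 307 days → £115,000 × 0.6% × 307/365 = £580.3562
Springridge, 4 Nov – 29 Nov 2009: 26 days → £115,000 × 1.3% × 26/365 = £106.4932
Fairfield City, 30 Nov – 31 Dec 2009: 32 days → £115,000 × 3.05% × 32/365 = £307.5068
Total = £994.3562

£994.36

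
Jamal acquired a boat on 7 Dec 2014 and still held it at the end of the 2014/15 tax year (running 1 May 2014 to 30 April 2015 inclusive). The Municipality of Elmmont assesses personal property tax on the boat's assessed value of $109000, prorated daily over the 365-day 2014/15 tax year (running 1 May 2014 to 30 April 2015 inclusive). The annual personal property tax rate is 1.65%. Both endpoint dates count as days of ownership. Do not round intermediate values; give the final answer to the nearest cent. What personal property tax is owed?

Days held (7 Dec 2014 – 30 Apr 2015): 145 out of 365
Tax = $109000 × 1.65% × 145/365 = $714.4726

$714.47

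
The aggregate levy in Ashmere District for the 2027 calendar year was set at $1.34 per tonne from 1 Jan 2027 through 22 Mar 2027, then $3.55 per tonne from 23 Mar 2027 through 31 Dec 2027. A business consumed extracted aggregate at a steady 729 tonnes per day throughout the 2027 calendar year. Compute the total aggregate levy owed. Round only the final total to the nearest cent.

$814,103.46

1 Jan – 22 Mar 2027: 81 days × 729 tonnes/day = 59,049 tonnes at $1.34/tonne → $79,125.66
23 Mar – 31 Dec 2027: 284 days × 729 tonnes/day = 207,036 tonnes at $3.55/tonne → $734,977.80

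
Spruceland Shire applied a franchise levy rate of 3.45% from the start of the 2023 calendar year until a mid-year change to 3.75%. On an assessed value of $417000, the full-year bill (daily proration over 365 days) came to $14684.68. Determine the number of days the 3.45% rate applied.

Let d = days at the first rate; then 365 − d days at the second rate.
$417000 × [3.45%·d + 3.75%·(365−d)] / 365 = $14684.68
Solving gives d = 278, so the new rate took effect on 6 Oct 2023.

278 days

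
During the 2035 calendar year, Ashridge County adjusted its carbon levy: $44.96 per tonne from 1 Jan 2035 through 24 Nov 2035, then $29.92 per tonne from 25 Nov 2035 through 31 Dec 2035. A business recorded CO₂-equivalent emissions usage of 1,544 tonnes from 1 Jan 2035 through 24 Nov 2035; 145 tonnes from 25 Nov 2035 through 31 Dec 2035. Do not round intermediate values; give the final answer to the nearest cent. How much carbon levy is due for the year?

1 Jan – 24 Nov 2035: 1,544 tonnes at $44.96/tonne → $69418.24
25 Nov – 31 Dec 2035: 145 tonnes at $29.92/tonne → $4338.40

$73756.64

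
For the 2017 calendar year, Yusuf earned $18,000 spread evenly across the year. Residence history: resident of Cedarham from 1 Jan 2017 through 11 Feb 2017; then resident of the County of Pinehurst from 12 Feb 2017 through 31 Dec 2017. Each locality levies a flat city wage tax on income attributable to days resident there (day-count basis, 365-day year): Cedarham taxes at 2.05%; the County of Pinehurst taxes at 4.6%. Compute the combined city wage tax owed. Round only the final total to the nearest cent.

Cedarham, 1 Jan – 11 Feb 2017: 42 days → $18,000 × 2.05% × 42/365 = $42.4603
The County of Pinehurst, 12 Feb – 31 Dec 2017: 323 days → $18,000 × 4.6% × 323/365 = $732.7233
Total = $775.1836

$775.18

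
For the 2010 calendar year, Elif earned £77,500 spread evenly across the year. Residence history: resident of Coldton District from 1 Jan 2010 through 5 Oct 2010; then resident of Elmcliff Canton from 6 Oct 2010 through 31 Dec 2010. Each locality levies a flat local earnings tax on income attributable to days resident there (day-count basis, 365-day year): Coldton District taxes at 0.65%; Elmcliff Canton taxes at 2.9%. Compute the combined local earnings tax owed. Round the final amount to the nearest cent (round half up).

£919.38

Coldton District, 1 Jan – 5 Oct 2010: 278 days → £77,500 × 0.65% × 278/365 = £383.6781
Elmcliff Canton, 6 Oct – 31 Dec 2010: 87 days → £77,500 × 2.9% × 87/365 = £535.7055
Total = £919.3836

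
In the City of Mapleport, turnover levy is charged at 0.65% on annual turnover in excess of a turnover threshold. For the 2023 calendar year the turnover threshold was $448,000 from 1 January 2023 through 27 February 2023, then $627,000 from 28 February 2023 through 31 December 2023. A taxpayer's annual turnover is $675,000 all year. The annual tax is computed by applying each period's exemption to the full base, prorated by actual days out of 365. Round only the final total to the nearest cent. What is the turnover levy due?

$496.88

1 January – 27 February 2023: 58 days, exemption $448,000 → ($675,000 − $448,000) × 0.65% × 58/365 = $234.4630
28 February – 31 December 2023: 307 days, exemption $627,000 → ($675,000 − $627,000) × 0.65% × 307/365 = $262.4219
Total = $496.8849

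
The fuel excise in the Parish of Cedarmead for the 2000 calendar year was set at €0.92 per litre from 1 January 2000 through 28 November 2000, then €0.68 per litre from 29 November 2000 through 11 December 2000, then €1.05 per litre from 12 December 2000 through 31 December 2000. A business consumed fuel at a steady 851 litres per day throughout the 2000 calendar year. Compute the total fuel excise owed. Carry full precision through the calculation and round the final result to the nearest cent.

€286,106.20

1 January – 28 November 2000: 333 days × 851 litres/day = 283,383 litres at €0.92/litre → €260,712.36
29 November – 11 December 2000: 13 days × 851 litres/day = 11,063 litres at €0.68/litre → €7,522.84
12 December – 31 December 2000: 20 days × 851 litres/day = 17,020 litres at €1.05/litre → €17,871.00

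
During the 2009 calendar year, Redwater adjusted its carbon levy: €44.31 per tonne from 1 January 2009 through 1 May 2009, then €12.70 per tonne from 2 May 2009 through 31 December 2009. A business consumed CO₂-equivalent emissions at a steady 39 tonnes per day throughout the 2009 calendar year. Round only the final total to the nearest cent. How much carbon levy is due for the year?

1 January – 1 May 2009: 121 days × 39 tonnes/day = 4,719 tonnes at €44.31/tonne → €209098.89
2 May – 31 December 2009: 244 days × 39 tonnes/day = 9,516 tonnes at €12.70/tonne → €120853.20

€329952.09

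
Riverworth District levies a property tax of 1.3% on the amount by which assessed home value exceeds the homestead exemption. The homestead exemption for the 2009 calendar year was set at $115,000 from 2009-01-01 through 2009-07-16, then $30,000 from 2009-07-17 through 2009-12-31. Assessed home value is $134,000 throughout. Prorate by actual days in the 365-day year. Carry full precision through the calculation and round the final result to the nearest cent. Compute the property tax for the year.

2009-01-01 to 2009-07-16: 197 days, exemption $115,000 → ($134,000 − $115,000) × 1.3% × 197/365 = $133.3123
2009-07-17 to 2009-12-31: 168 days, exemption $30,000 → ($134,000 − $30,000) × 1.3% × 168/365 = $622.2904
Total = $755.6027

$755.60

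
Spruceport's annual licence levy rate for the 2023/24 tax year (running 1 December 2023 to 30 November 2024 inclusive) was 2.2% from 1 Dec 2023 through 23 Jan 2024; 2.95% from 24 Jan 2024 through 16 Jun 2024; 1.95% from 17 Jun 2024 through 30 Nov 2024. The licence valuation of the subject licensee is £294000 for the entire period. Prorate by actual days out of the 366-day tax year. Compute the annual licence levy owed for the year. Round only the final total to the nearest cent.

£7006.20

1 Dec 2023 – 23 Jan 2024: 54 days at 2.2% → £294000 × 2.2% × 54/366 = £954.2951
24 Jan – 16 Jun 2024: 145 days at 2.95% → £294000 × 2.95% × 145/366 = £3436.0246
17 Jun – 30 Nov 2024: 167 days at 1.95% → £294000 × 1.95% × 167/366 = £2615.8770
Total = £7006.1967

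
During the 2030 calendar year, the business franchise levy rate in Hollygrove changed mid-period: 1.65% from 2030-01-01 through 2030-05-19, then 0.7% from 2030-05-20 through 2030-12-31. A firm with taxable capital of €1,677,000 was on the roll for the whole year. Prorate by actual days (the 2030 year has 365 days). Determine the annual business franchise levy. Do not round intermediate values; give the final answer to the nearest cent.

€17,806.06

2030-01-01 to 2030-05-19: 139 days at 1.65% → €1,677,000 × 1.65% × 139/365 = €10,537.5329
2030-05-20 to 2030-12-31: 226 days at 0.7% → €1,677,000 × 0.7% × 226/365 = €7,268.5315
Total = €17,806.0644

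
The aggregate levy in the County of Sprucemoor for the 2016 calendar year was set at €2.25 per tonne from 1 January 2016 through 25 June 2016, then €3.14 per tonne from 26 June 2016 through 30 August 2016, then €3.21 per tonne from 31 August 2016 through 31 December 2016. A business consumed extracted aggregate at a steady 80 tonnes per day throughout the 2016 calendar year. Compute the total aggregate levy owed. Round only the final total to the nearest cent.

1 January – 25 June 2016: 177 days × 80 tonnes/day = 14,160 tonnes at €2.25/tonne → €31,860.00
26 June – 30 August 2016: 66 days × 80 tonnes/day = 5,280 tonnes at €3.14/tonne → €16,579.20
31 August – 31 December 2016: 123 days × 80 tonnes/day = 9,840 tonnes at €3.21/tonne → €31,586.40

€80,025.60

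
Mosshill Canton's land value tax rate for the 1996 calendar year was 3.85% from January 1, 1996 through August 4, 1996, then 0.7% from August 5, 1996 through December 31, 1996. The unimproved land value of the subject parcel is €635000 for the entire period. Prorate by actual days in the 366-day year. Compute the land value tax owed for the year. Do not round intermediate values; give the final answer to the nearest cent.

€16304.41

January 1 – August 4, 1996: 217 days at 3.85% → €635000 × 3.85% × 217/366 = €14494.8292
August 5 – December 31, 1996: 149 days at 0.7% → €635000 × 0.7% × 149/366 = €1809.5765
Total = €16304.4057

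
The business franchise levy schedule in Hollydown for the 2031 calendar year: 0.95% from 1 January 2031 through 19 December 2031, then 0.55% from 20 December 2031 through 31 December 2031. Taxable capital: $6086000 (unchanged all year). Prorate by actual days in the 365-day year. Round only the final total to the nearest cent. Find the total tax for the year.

1 January – 19 December 2031: 353 days at 0.95% → $6086000 × 0.95% × 353/365 = $55916.1671
20 December – 31 December 2031: 12 days at 0.55% → $6086000 × 0.55% × 12/365 = $1100.4822
Total = $57016.6493

$57016.65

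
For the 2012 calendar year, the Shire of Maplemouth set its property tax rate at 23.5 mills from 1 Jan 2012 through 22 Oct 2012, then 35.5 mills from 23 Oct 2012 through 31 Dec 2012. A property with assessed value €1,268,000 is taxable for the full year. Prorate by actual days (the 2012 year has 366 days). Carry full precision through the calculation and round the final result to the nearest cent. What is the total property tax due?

€32,708.16

1 Jan – 22 Oct 2012: 296 days at 23.5 mills → €1,268,000 × 2.35% × 296/366 = €24,098.9290
23 Oct – 31 Dec 2012: 70 days at 35.5 mills → €1,268,000 × 3.55% × 70/366 = €8,609.2350
Total = €32,708.1639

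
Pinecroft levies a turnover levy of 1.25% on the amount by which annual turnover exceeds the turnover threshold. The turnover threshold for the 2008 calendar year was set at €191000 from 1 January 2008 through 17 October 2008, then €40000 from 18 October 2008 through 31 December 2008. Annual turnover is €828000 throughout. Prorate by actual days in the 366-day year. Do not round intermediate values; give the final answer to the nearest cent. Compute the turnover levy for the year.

€8349.28

1 January – 17 October 2008: 291 days, exemption €191000 → (€828000 − €191000) × 1.25% × 291/366 = €6330.8402
18 October – 31 December 2008: 75 days, exemption €40000 → (€828000 − €40000) × 1.25% × 75/366 = €2018.4426
Total = €8349.2828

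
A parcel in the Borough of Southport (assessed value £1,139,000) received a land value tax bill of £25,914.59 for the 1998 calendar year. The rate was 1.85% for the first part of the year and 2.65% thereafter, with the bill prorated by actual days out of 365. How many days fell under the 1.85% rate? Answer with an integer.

171 days

Let d = days at the first rate; then 365 − d days at the second rate.
£1,139,000 × [1.85%·d + 2.65%·(365−d)] / 365 = £25,914.59
Solving gives d = 171, so the new rate took effect on 21 June 1998.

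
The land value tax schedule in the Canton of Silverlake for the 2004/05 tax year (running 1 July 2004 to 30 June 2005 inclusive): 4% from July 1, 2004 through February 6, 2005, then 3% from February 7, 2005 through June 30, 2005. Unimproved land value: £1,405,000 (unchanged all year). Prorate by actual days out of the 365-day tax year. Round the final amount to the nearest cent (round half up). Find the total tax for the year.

£50,656.99

July 1, 2004 – February 6, 2005: 221 days at 4% → £1,405,000 × 4% × 221/365 = £34,027.9452
February 7 – June 30, 2005: 144 days at 3% → £1,405,000 × 3% × 144/365 = £16,629.0411
Total = £50,656.9863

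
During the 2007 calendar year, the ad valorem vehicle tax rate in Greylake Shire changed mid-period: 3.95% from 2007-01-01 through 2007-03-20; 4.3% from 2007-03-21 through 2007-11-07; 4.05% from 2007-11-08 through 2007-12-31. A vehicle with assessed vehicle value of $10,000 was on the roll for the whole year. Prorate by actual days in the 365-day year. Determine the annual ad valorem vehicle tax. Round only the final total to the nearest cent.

$418.73

2007-01-01 to 2007-03-20: 79 days at 3.95% → $10,000 × 3.95% × 79/365 = $85.4932
2007-03-21 to 2007-11-07: 232 days at 4.3% → $10,000 × 4.3% × 232/365 = $273.3151
2007-11-08 to 2007-12-31: 54 days at 4.05% → $10,000 × 4.05% × 54/365 = $59.9178
Total = $418.7260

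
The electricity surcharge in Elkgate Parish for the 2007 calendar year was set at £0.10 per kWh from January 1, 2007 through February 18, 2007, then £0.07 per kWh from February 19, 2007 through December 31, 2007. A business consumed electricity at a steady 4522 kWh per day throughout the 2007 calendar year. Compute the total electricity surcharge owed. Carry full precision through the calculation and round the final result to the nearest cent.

January 1 – February 18, 2007: 49 days × 4522 kWh/day = 221,578 kWh at £0.10/kWh → £22,157.80
February 19 – December 31, 2007: 316 days × 4522 kWh/day = 1,428,952 kWh at £0.07/kWh → £100,026.64

£122,184.44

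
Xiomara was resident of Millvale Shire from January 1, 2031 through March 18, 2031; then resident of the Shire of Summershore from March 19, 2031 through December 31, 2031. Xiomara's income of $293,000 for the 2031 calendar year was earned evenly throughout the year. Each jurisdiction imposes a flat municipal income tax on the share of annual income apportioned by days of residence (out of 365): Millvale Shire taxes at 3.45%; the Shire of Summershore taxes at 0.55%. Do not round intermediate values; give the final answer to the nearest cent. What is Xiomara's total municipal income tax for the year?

Millvale Shire, January 1 – March 18, 2031: 77 days → $293,000 × 3.45% × 77/365 = $2,132.4781
The Shire of Summershore, March 19 – December 31, 2031: 288 days → $293,000 × 0.55% × 288/365 = $1,271.5397
Total = $3,404.0178

$3,404.02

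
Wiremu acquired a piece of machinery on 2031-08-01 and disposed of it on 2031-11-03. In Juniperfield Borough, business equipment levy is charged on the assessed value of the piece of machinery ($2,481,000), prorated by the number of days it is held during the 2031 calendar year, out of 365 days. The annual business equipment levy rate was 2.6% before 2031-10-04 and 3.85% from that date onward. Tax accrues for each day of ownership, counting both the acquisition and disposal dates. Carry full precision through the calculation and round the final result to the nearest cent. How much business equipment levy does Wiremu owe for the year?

$19,423.17

2031-08-01 to 2031-10-03: 64 days at 2.6% → $2,481,000 × 2.6% × 64/365 = $11,310.6411
2031-10-04 to 2031-11-03: 31 days at 3.85% → $2,481,000 × 3.85% × 31/365 = $8,112.5301
Total = $19,423.1712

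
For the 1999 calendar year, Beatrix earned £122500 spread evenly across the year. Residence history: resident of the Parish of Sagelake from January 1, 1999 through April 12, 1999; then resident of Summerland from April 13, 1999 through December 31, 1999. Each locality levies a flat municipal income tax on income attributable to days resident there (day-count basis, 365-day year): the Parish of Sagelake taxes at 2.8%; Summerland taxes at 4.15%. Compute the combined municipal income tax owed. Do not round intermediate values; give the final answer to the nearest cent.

The Parish of Sagelake, January 1 – April 12, 1999: 102 days → £122500 × 2.8% × 102/365 = £958.5205
Summerland, April 13 – December 31, 1999: 263 days → £122500 × 4.15% × 263/365 = £3663.0856
Total = £4621.6062

£4621.61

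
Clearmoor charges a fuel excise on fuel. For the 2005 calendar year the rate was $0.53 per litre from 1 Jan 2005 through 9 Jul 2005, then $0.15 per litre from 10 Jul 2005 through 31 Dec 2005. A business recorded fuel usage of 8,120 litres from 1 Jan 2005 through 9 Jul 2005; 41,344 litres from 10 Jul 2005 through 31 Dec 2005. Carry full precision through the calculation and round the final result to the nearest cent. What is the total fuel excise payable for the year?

1 Jan – 9 Jul 2005: 8,120 litres at $0.53/litre → $4,303.60
10 Jul – 31 Dec 2005: 41,344 litres at $0.15/litre → $6,201.60

$10,505.20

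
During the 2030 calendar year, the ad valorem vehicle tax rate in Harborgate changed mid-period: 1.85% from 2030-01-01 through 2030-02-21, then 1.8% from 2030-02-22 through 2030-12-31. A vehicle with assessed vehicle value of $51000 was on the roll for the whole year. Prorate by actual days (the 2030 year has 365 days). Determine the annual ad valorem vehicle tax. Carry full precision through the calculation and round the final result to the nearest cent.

$921.63

2030-01-01 to 2030-02-21: 52 days at 1.85% → $51000 × 1.85% × 52/365 = $134.4164
2030-02-22 to 2030-12-31: 313 days at 1.8% → $51000 × 1.8% × 313/365 = $787.2164
Total = $921.6329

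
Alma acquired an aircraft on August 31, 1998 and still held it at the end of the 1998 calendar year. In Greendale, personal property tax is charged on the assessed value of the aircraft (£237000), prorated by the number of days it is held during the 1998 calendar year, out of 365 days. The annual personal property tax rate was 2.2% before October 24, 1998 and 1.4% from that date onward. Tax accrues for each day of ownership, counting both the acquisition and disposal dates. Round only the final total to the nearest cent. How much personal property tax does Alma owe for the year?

£1398.62

August 31 – October 23, 1998: 54 days at 2.2% → £237000 × 2.2% × 54/365 = £771.3863
October 24 – December 31, 1998: 69 days at 1.4% → £237000 × 1.4% × 69/365 = £627.2384
Total = £1398.6247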